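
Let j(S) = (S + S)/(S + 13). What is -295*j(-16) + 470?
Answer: -8030/3 ≈ -2676.7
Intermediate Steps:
j(S) = 2*S/(13 + S) (j(S) = (2*S)/(13 + S) = 2*S/(13 + S))
-295*j(-16) + 470 = -590*(-16)/(13 - 16) + 470 = -590*(-16)/(-3) + 470 = -590*(-16)*(-1)/3 + 470 = -295*32/3 + 470 = -9440/3 + 470 = -8030/3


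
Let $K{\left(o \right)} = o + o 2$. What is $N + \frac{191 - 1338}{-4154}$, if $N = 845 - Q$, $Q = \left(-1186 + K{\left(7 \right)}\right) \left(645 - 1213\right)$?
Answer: $- \frac{88557213}{134} \approx -6.6088 \cdot 10^{5}$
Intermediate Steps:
$K{\left(o \right)} = 3 o$ ($K{\left(o \right)} = o + 2 o = 3 o$)
$Q = 661720$ ($Q = \left(-1186 + 3 \cdot 7\right) \left(645 - 1213\right) = \left(-1186 + 21\right) \left(-568\right) = \left(-1165\right) \left(-568\right) = 661720$)
$N = -660875$ ($N = 845 - 661720 = -660875$)
$N + \frac{191 - 1338}{-4154} = -660875 + \frac{191 - 1338}{-4154} = -660875 - - \frac{37}{134} = -660875 + \frac{37}{134} = - \frac{88557213}{134}$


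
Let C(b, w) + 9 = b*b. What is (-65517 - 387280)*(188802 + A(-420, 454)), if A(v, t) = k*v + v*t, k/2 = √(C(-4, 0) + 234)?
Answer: 850352766 + 380349480*√241 ≈ 6.7550e+9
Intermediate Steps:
C(b, w) = -9 + b² (C(b, w) = -9 + b*b = -9 + b²)
k = 2*√241 (k = 2*√((-9 + (-4)²) + 234) = 2*√((-9 + 16) + 234) = 2*√(7 + 234) = 2*√241 ≈ 31.048)
A(v, t) = t*v + 2*v*√241 (A(v, t) = (2*√241)*v + v*t = 2*v*√241 + t*v = t*v + 2*v*√241)
(-65517 - 387280)*(188802 + A(-420, 454)) = (-65517 - 387280)*(188802 - 420*(454 + 2*√241)) = -452797*(188802 + (-190680 - 840*√241)) = -452797*(-1878 - 840*√241) = 850352766 + 380349480*√241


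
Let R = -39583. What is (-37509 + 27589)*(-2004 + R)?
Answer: 412543040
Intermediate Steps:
(-37509 + 27589)*(-2004 + R) = (-37509 + 27589)*(-2004 - 39583) = -9920*(-41587) = 412543040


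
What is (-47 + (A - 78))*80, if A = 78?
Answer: -3760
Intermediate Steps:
(-47 + (A - 78))*80 = (-47 + (78 - 78))*80 = (-47 + 0)*80 = -47*80 = -3760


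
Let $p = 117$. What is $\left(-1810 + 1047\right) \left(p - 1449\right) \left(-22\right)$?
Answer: $-22358952$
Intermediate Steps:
$\left(-1810 + 1047\right) \left(p - 1449\right) \left(-22\right) = \left(-1810 + 1047\right) \left(117 - 1449\right) \left(-22\right) = \left(-763\right) \left(-1332\right) \left(-22\right) = 1016316 \left(-22\right) = -22358952$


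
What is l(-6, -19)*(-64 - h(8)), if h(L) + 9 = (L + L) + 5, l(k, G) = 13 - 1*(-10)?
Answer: -1748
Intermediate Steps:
l(k, G) = 23 (l(k, G) = 13 + 10 = 23)
h(L) = -4 + 2*L (h(L) = -9 + ((L + L) + 5) = -9 + (2*L + 5) = -9 + (5 + 2*L) = -4 + 2*L)
l(-6, -19)*(-64 - h(8)) = 23*(-64 - (-4 + 2*8)) = 23*(-64 - (-4 + 16)) = 23*(-64 - 1*12) = 23*(-64 - 12) = 23*(-76) = -1748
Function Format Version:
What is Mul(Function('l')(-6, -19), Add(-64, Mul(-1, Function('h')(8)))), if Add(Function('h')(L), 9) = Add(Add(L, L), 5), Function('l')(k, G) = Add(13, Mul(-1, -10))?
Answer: -1748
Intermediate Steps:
Function('l')(k, G) = 23 (Function('l')(k, G) = Add(13, 10) = 23)
Function('h')(L) = Add(-4, Mul(2, L)) (Function('h')(L) = Add(-9, Add(Add(L, L), 5)) = Add(-9, Add(Mul(2, L), 5)) = Add(-9, Add(5, Mul(2, L))) = Add(-4, Mul(2, L)))
Mul(Function('l')(-6, -19), Add(-64, Mul(-1, Function('h')(8)))) = Mul(23, Add(-64, Mul(-1, Add(-4, Mul(2, 8))))) = Mul(23, Add(-64, Mul(-1, Add(-4, 16)))) = Mul(23, Add(-64, Mul(-1, 12))) = Mul(23, Add(-64, -12)) = Mul(23, -76) = -1748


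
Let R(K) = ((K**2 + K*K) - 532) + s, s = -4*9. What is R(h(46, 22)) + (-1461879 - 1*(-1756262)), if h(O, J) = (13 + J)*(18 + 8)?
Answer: 1950015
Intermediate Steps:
s = -36
h(O, J) = 338 + 26*J (h(O, J) = (13 + J)*26 = 338 + 26*J)
R(K) = -568 + 2*K**2 (R(K) = ((K**2 + K*K) - 532) - 36 = ((K**2 + K**2) - 532) - 36 = (2*K**2 - 532) - 36 = (-532 + 2*K**2) - 36 = -568 + 2*K**2)
R(h(46, 22)) + (-1461879 - 1*(-1756262)) = (-568 + 2*(338 + 26*22)**2) + (-1461879 - 1*(-1756262)) = (-568 + 2*(338 + 572)**2) + (-1461879 + 1756262) = (-568 + 2*910**2) + 294383 = (-568 + 2*828100) + 294383 = (-568 + 1656200) + 294383 = 1655632 + 294383 = 1950015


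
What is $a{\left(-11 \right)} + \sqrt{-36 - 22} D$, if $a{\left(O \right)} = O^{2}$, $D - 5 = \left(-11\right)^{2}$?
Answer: $121 + 126 i \sqrt{58} \approx 121.0 + 959.59 i$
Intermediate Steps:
$D = 126$ ($D = 5 + \left(-11\right)^{2} = 5 + 121 = 126$)
$a{\left(-11 \right)} + \sqrt{-36 - 22} D = \left(-11\right)^{2} + \sqrt{-36 - 22} \cdot 126 = 121 + \sqrt{-58} \cdot 126 = 121 + i \sqrt{58} \cdot 126 = 121 + 126 i \sqrt{58}$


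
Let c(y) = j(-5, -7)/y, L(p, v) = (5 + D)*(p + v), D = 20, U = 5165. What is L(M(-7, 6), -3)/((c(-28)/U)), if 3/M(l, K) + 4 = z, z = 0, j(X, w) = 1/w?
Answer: -94906875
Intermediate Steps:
M(l, K) = -¾ (M(l, K) = 3/(-4 + 0) = 3/(-4) = 3*(-¼) = -¾)
L(p, v) = 25*p + 25*v (L(p, v) = (5 + 20)*(p + v) = 25*(p + v) = 25*p + 25*v)
c(y) = -1/(7*y) (c(y) = 1/((-7)*y) = -1/(7*y))
L(M(-7, 6), -3)/((c(-28)/U)) = (25*(-¾) + 25*(-3))/((-⅐/(-28)/5165)) = (-75/4 - 75)/((-⅐*(-1/28)*(1/5165))) = -375/(4*((1/196)*(1/5165))) = -375/(4*1/1012340) = -375/4*1012340 = -94906875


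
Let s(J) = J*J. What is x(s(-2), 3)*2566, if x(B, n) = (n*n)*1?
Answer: 23094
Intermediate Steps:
s(J) = J**2
x(B, n) = n**2 (x(B, n) = n**2*1 = n**2)
x(s(-2), 3)*2566 = 3**2*2566 = 9*2566 = 23094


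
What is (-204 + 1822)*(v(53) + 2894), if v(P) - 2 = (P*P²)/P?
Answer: 9230690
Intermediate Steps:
v(P) = 2 + P² (v(P) = 2 + (P*P²)/P = 2 + P³/P = 2 + P²)
(-204 + 1822)*(v(53) + 2894) = (-204 + 1822)*((2 + 53²) + 2894) = 1618*((2 + 2809) + 2894) = 1618*(2811 + 2894) = 1618*5705 = 9230690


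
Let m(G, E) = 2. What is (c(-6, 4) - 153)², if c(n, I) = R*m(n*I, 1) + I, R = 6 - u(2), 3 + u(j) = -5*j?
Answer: 12321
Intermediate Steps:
u(j) = -3 - 5*j
R = 19 (R = 6 - (-3 - 5*2) = 6 - (-3 - 10) = 6 - 1*(-13) = 6 + 13 = 19)
c(n, I) = 38 + I (c(n, I) = 19*2 + I = 38 + I)
(c(-6, 4) - 153)² = ((38 + 4) - 153)² = (42 - 153)² = (-111)² = 12321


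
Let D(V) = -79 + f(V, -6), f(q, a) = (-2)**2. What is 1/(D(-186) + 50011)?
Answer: 1/49936 ≈ 2.0026e-5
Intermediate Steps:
f(q, a) = 4
D(V) = -75 (D(V) = -79 + 4 = -75)
1/(D(-186) + 50011) = 1/(-75 + 50011) = 1/49936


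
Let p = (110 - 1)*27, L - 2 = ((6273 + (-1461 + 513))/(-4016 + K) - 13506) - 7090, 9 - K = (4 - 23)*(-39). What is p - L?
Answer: 111759001/4748 ≈ 23538.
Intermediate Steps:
K = -732 (K = 9 - (4 - 23)*(-39) = 9 - (-19)*(-39) = 9 - 1*741 = 9 - 741 = -732)
L = -97785637/4748 (L = 2 + (((6273 + (-1461 + 513))/(-4016 - 732) - 13506) - 7090) = 2 + (((6273 - 948)/(-4748) - 13506) - 7090) = 2 + ((5325*(-1/4748) - 13506) - 7090) = 2 + ((-5325/4748 - 13506) - 7090) = 2 + (-64131813/4748 - 7090) = 2 - 97795133/4748 = -97785637/4748 ≈ -20595.)
p = 2943 (p = 109*27 = 2943)
p - L = 2943 - 1*(-97785637/4748) = 2943 + 97785637/4748 = 111759001/4748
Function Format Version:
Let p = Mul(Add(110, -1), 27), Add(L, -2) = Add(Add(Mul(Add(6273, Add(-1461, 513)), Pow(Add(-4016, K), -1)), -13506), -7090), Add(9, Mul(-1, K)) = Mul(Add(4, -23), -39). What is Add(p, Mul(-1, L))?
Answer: Rational(111759001, 4748) ≈ 23538.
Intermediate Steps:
K = -732 (K = Add(9, Mul(-1, Mul(Add(4, -23), -39))) = Add(9, Mul(-1, Mul(-19, -39))) = Add(9, Mul(-1, 741)) = Add(9, -741) = -732)
L = Rational(-97785637, 4748) (L = Add(2, Add(Add(Mul(Add(6273, Add(-1461, 513)), Pow(Add(-4016, -732), -1)), -13506), -7090)) = Add(2, Add(Add(Mul(Add(6273, -948), Pow(-4748, -1)), -13506), -7090)) = Add(2, Add(Add(Mul(5325, Rational(-1, 4748)), -13506), -7090)) = Add(2, Add(Add(Rational(-5325, 4748), -13506), -7090)) = Add(2, Add(Rational(-64131813, 4748), -7090)) = Add(2, Rational(-97795133, 4748)) = Rational(-97785637, 4748) ≈ -20595.)
p = 2943 (p = Mul(109, 27) = 2943)
Add(p, Mul(-1, L)) = Add(2943, Mul(-1, Rational(-97785637, 4748))) = Add(2943, Rational(97785637, 4748)) = Rational(111759001, 4748)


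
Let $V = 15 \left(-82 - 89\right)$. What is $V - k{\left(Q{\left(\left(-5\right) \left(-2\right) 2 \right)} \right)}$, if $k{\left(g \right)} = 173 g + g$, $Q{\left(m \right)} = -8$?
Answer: $-1173$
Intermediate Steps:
$k{\left(g \right)} = 174 g$
$V = -2565$ ($V = 15 \left(-171\right) = -2565$)
$V - k{\left(Q{\left(\left(-5\right) \left(-2\right) 2 \right)} \right)} = -2565 - 174 \left(-8\right) = -2565 - -1392 = -2565 + 1392 = -1173$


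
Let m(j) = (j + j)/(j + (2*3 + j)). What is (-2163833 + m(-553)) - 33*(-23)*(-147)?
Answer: -1251472747/550 ≈ -2.2754e+6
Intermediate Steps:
m(j) = 2*j/(6 + 2*j) (m(j) = (2*j)/(j + (6 + j)) = (2*j)/(6 + 2*j) = 2*j/(6 + 2*j))
(-2163833 + m(-553)) - 33*(-23)*(-147) = (-2163833 - 553/(3 - 553)) - 33*(-23)*(-147) = (-2163833 - 553/(-550)) + 759*(-147) = (-2163833 - 553*(-1/550)) - 111573 = (-2163833 + 553/550) - 111573 = -1190107597/550 - 111573 = -1251472747/550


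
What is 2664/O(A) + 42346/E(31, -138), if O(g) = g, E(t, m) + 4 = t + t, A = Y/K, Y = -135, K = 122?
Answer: -729653/435 ≈ -1677.4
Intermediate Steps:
A = -135/122 ≈ -1.1066
E(t, m) = -4 + 2*t (E(t, m) = -4 + (t + t) = -4 + 2*t)
2664/O(A) + 42346/E(31, -138) = 2664/(-135/122) + 42346/(-4 + 2*31) = 2664*(-122/135) + 42346/(-4 + 62) = -36112/15 + 42346/58 = -36112/15 + 42346*(1/58) = -36112/15 + 21173/29 = -729653/435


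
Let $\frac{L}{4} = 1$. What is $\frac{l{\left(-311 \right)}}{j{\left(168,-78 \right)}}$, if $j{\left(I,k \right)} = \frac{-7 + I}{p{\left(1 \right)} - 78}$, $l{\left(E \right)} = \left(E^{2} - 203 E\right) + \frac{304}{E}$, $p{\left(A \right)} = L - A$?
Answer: $- \frac{3728571750}{50071} \approx -74466.0$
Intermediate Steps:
$L = 4$ ($L = 4 \cdot 1 = 4$)
$p{\left(A \right)} = 4 - A$
$l{\left(E \right)} = E^{2} - 203 E + \frac{304}{E}$
$j{\left(I,k \right)} = \frac{7}{75} - \frac{I}{75}$ ($j{\left(I,k \right)} = \frac{-7 + I}{\left(4 - 1\right) - 78} = \frac{-7 + I}{3 - 78} = \frac{-7 + I}{-75} = \left(-7 + I\right) \left(- \frac{1}{75}\right) = \frac{7}{75} - \frac{I}{75}$)
$\frac{l{\left(-311 \right)}}{j{\left(168,-78 \right)}} = \frac{\frac{1}{-311} \left(304 + \left(-311\right)^{2} \left(-203 - 311\right)\right)}{\frac{7}{75} - \frac{56}{25}} = \frac{\left(- \frac{1}{311}\right) \left(304 + 96721 \left(-514\right)\right)}{\frac{7}{75} - \frac{56}{25}} = \frac{\left(- \frac{1}{311}\right) \left(304 - 49714594\right)}{- \frac{161}{75}} = \left(- \frac{1}{311}\right) \left(-49714290\right) \left(- \frac{75}{161}\right) = \frac{49714290}{311} \left(- \frac{75}{161}\right) = - \frac{3728571750}{50071}$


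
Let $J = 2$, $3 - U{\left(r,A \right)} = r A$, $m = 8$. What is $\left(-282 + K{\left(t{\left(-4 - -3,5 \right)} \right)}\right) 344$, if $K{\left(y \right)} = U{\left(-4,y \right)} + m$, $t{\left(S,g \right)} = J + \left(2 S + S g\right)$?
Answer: $-100104$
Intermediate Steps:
$U{\left(r,A \right)} = 3 - A r$ ($U{\left(r,A \right)} = 3 - r A = 3 - A r$)
$t{\left(S,g \right)} = 2 + 2 S + S g$ ($t{\left(S,g \right)} = 2 + \left(2 S + S g\right) = 2 + 2 S + S g$)
$K{\left(y \right)} = 11 + 4 y$ ($K{\left(y \right)} = \left(3 - y \left(-4\right)\right) + 8 = \left(3 + 4 y\right) + 8 = 11 + 4 y$)
$\left(-282 + K{\left(t{\left(-4 - -3,5 \right)} \right)}\right) 344 = \left(-282 + \left(11 + 4 \left(2 + 2 \left(-4 - -3\right) + \left(-4 - -3\right) 5\right)\right)\right) 344 = \left(-282 + \left(11 + 4 \left(2 + 2 \left(-4 + 3\right) + \left(-4 + 3\right) 5\right)\right)\right) 344 = \left(-282 + \left(11 + 4 \left(2 + 2 \left(-1\right) - 5\right)\right)\right) 344 = \left(-282 + \left(11 + 4 \left(2 - 2 - 5\right)\right)\right) 344 = \left(-282 + \left(11 + 4 \left(-5\right)\right)\right) 344 = \left(-282 + \left(11 - 20\right)\right) 344 = \left(-282 - 9\right) 344 = \left(-291\right) 344 = -100104$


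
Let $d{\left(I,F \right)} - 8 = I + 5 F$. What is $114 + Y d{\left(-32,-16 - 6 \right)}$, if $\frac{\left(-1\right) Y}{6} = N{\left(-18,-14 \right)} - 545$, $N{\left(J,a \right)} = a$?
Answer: $-449322$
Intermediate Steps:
$d{\left(I,F \right)} = 8 + I + 5 F$ ($d{\left(I,F \right)} = 8 + \left(I + 5 F\right) = 8 + I + 5 F$)
$Y = 3354$ ($Y = - 6 \left(-14 - 545\right) = \left(-6\right) \left(-559\right) = 3354$)
$114 + Y d{\left(-32,-16 - 6 \right)} = 114 + 3354 \left(8 - 32 + 5 \left(-16 - 6\right)\right) = 114 + 3354 \left(8 - 32 + 5 \left(-22\right)\right) = 114 + 3354 \left(8 - 32 - 110\right) = 114 + 3354 \left(-134\right) = 114 - 449436 = -449322$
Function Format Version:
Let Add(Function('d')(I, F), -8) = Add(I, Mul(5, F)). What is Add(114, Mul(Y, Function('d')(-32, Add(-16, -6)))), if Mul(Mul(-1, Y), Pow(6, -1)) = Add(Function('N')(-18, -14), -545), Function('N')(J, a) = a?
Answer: -449322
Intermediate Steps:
Function('d')(I, F) = Add(8, I, Mul(5, F)) (Function('d')(I, F) = Add(8, Add(I, Mul(5, F))) = Add(8, I, Mul(5, F)))
Y = 3354 (Y = Mul(-6, Add(-14, -545)) = Mul(-6, -559) = 3354)
Add(114, Mul(Y, Function('d')(-32, Add(-16, -6)))) = Add(114, Mul(3354, Add(8, -32, Mul(5, Add(-16, -6))))) = Add(114, Mul(3354, Add(8, -32, Mul(5, -22)))) = Add(114, Mul(3354, Add(8, -32, -110))) = Add(114, Mul(3354, -134)) = Add(114, -449436) = -449322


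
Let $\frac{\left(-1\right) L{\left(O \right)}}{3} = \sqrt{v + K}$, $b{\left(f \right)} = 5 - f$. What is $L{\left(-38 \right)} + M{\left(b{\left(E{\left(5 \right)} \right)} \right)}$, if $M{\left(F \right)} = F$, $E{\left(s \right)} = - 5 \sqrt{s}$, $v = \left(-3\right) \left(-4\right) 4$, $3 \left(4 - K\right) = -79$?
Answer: $5 - \sqrt{705} + 5 \sqrt{5} \approx -10.371$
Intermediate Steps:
$K = \frac{91}{3}$ ($K = 4 - - \frac{79}{3} = 4 + \frac{79}{3} = \frac{91}{3} \approx 30.333$)
$v = 48$ ($v = 12 \cdot 4 = 48$)
$L{\left(O \right)} = - \sqrt{705}$ ($L{\left(O \right)} = - 3 \sqrt{48 + \frac{91}{3}} = - 3 \sqrt{\frac{235}{3}} = - 3 \frac{\sqrt{705}}{3} = - \sqrt{705}$)
$L{\left(-38 \right)} + M{\left(b{\left(E{\left(5 \right)} \right)} \right)} = - \sqrt{705} - \left(-5 - 5 \sqrt{5}\right) = - \sqrt{705} + \left(5 + 5 \sqrt{5}\right) = 5 - \sqrt{705} + 5 \sqrt{5}$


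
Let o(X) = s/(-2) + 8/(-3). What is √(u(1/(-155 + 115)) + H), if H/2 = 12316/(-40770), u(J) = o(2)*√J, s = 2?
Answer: √(-111582960 - 33859485*I*√10)/13590 ≈ 0.34144 - 0.84897*I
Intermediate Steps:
o(X) = -11/3 (o(X) = 2/(-2) + 8/(-3) = 2*(-½) + 8*(-⅓) = -1 - 8/3 = -11/3)
u(J) = -11*√J/3
H = -12316/20385 (H = 2*(12316/(-40770)) = 2*(12316*(-1/40770)) = 2*(-6158/20385) = -12316/20385 ≈ -0.60417)
√(u(1/(-155 + 115)) + H) = √(-11*I*√10/20/3 - 12316/20385) = √(-11*I*√10/60 - 12316/20385) = √(-12316/20385 - 11*I*√10/60)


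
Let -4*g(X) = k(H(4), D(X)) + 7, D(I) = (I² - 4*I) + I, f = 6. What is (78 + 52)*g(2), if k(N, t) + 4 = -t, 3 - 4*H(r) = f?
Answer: -325/2 ≈ -162.50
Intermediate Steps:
H(r) = -¾ (H(r) = ¾ - ¼*6 = ¾ - 3/2 = -¾)
D(I) = I² - 3*I
k(N, t) = -4 - t
g(X) = -¾ + X*(-3 + X)/4 (g(X) = -((-4 - X*(-3 + X)) + 7)/4 = -(3 - X*(-3 + X))/4 = -¾ + X*(-3 + X)/4)
(78 + 52)*g(2) = (78 + 52)*(-¾ + (¼)*2*(-3 + 2)) = 130*(-¾ + (¼)*2*(-1)) = 130*(-¾ - ½) = 130*(-5/4) = -325/2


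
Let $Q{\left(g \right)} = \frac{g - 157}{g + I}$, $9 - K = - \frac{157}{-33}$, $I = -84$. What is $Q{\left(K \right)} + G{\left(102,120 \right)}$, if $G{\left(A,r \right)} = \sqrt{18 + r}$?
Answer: $\frac{5041}{2632} + \sqrt{138} \approx 13.663$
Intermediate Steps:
$K = \frac{140}{33}$ ($K = 9 - - \frac{157}{-33} = 9 - \left(-157\right) \left(- \frac{1}{33}\right) = 9 - \frac{157}{33} = \frac{140}{33} \approx 4.2424$)
$Q{\left(g \right)} = \frac{-157 + g}{-84 + g}$ ($Q{\left(g \right)} = \frac{g - 157}{g - 84} = \frac{-157 + g}{-84 + g}$)
$Q{\left(K \right)} + G{\left(102,120 \right)} = \frac{-157 + \frac{140}{33}}{-84 + \frac{140}{33}} + \sqrt{18 + 120} = \frac{1}{- \frac{2632}{33}} \left(- \frac{5041}{33}\right) + \sqrt{138} = \left(- \frac{33}{2632}\right) \left(- \frac{5041}{33}\right) + \sqrt{138} = \frac{5041}{2632} + \sqrt{138}$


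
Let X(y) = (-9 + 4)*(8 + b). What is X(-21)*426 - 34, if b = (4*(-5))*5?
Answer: 195926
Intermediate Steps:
b = -100 (b = -20*5 = -100)
X(y) = 460 (X(y) = (-9 + 4)*(8 - 100) = -5*(-92) = 460)
X(-21)*426 - 34 = 460*426 - 34 = 195960 - 34 = 195926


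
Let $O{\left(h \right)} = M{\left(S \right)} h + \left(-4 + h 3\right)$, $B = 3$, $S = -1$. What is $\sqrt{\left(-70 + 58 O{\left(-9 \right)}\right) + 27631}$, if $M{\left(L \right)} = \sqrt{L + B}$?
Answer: $\sqrt{25763 - 522 \sqrt{2}} \approx 158.19$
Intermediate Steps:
$M{\left(L \right)} = \sqrt{3 + L}$ ($M{\left(L \right)} = \sqrt{L + 3} = \sqrt{3 + L}$)
$O{\left(h \right)} = -4 + 3 h + h \sqrt{2}$ ($O{\left(h \right)} = \sqrt{3 - 1} h + \left(-4 + h 3\right) = \sqrt{2} h + \left(-4 + 3 h\right) = h \sqrt{2} + \left(-4 + 3 h\right) = -4 + 3 h + h \sqrt{2}$)
$\sqrt{\left(-70 + 58 O{\left(-9 \right)}\right) + 27631} = \sqrt{\left(-70 + 58 \left(-4 + 3 \left(-9\right) - 9 \sqrt{2}\right)\right) + 27631} = \sqrt{\left(-70 + 58 \left(-4 - 27 - 9 \sqrt{2}\right)\right) + 27631} = \sqrt{\left(-70 + 58 \left(-31 - 9 \sqrt{2}\right)\right) + 27631} = \sqrt{\left(-70 - \left(1798 + 522 \sqrt{2}\right)\right) + 27631} = \sqrt{\left(-1868 - 522 \sqrt{2}\right) + 27631} = \sqrt{25763 - 522 \sqrt{2}}$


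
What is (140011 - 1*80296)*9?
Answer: 537435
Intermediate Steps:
(140011 - 1*80296)*9 = (140011 - 80296)*9 = 59715*9 = 537435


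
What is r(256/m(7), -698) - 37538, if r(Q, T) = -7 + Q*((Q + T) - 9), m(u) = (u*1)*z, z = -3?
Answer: -12690977/441 ≈ -28778.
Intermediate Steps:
m(u) = -3*u (m(u) = (u*1)*(-3) = u*(-3) = -3*u)
r(Q, T) = -7 + Q*(-9 + Q + T)
r(256/m(7), -698) - 37538 = (-7 + (256/((-3*7)))² - 2304/((-3*7)) + (256/((-3*7)))*(-698)) - 37538 = (-7 + (256/(-21))² - 2304/(-21) + (256/(-21))*(-698)) - 37538 = (-7 + (256*(-1/21))² - 2304*(-1)/21 + (256*(-1/21))*(-698)) - 37538 = (-7 + (-256/21)² - 9*(-256/21) - 256/21*(-698)) - 37538 = (-7 + 65536/441 + 768/7 + 178688/21) - 37538 = 3863281/441 - 37538 = -12690977/441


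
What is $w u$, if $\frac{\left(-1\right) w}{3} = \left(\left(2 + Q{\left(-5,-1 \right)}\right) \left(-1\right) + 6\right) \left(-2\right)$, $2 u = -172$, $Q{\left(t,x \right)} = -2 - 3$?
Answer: $-4644$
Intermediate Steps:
$Q{\left(t,x \right)} = -5$ ($Q{\left(t,x \right)} = -2 - 3 = -5$)
$u = -86$ ($u = \frac{1}{2} \left(-172\right) = -86$)
$w = 54$ ($w = - 3 \left(\left(2 - 5\right) \left(-1\right) + 6\right) \left(-2\right) = - 3 \left(\left(-3\right) \left(-1\right) + 6\right) \left(-2\right) = - 3 \left(3 + 6\right) \left(-2\right) = - 3 \cdot 9 \left(-2\right) = \left(-3\right) \left(-18\right) = 54$)
$w u = 54 \left(-86\right) = -4644$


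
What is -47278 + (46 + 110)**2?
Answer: -22942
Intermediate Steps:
-47278 + (46 + 110)**2 = -47278 + 156**2 = -47278 + 24336 = -22942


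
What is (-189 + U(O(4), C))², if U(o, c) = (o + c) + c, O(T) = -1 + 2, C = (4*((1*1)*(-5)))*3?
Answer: 94864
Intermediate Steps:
C = -60 (C = (4*(1*(-5)))*3 = (4*(-5))*3 = -20*3 = -60)
O(T) = 1
U(o, c) = o + 2*c (U(o, c) = (c + o) + c = o + 2*c)
(-189 + U(O(4), C))² = (-189 + (1 + 2*(-60)))² = (-189 + (1 - 120))² = (-189 - 119)² = (-308)² = 94864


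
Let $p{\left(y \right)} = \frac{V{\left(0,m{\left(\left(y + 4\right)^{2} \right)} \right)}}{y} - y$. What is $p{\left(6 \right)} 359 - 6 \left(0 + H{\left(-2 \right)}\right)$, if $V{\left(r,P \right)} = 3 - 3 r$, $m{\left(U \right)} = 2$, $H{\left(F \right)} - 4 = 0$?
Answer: $- \frac{3997}{2} \approx -1998.5$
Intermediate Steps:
$H{\left(F \right)} = 4$ ($H{\left(F \right)} = 4 + 0 = 4$)
$p{\left(y \right)} = - y + \frac{3}{y}$ ($p{\left(y \right)} = \frac{3 - 0}{y} - y = \frac{3 + 0}{y} - y = \frac{3}{y} - y = - y + \frac{3}{y}$)
$p{\left(6 \right)} 359 - 6 \left(0 + H{\left(-2 \right)}\right) = \left(\left(-1\right) 6 + \frac{3}{6}\right) 359 - 6 \left(0 + 4\right) = \left(-6 + 3 \cdot \frac{1}{6}\right) 359 - 24 = \left(-6 + \frac{1}{2}\right) 359 - 24 = \left(- \frac{11}{2}\right) 359 - 24 = - \frac{3949}{2} - 24 = - \frac{3997}{2}$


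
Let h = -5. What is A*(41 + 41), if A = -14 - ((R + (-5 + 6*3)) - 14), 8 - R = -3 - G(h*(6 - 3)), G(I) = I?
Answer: -738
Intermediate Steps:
R = -4 (R = 8 - (-3 - (-5)*(6 - 3)) = 8 - (-3 - (-5)*3) = 8 - (-3 - 1*(-15)) = 8 - (-3 + 15) = 8 - 1*12 = 8 - 12 = -4)
A = -9 (A = -14 - ((-4 + (-5 + 6*3)) - 14) = -14 - ((-4 + (-5 + 18)) - 14) = -14 - ((-4 + 13) - 14) = -14 - (9 - 14) = -14 - 1*(-5) = -14 + 5 = -9)
A*(41 + 41) = -9*(41 + 41) = -9*82 = -738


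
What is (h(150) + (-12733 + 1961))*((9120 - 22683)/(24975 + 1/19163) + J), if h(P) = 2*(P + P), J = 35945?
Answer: -87493800137602886/239297963 ≈ -3.6563e+8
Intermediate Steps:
h(P) = 4*P (h(P) = 2*(2*P) = 4*P)
(h(150) + (-12733 + 1961))*((9120 - 22683)/(24975 + 1/19163) + J) = (4*150 + (-12733 + 1961))*((9120 - 22683)/(24975 + 1/19163) + 35945) = (600 - 10772)*(-13563/(24975 + 1/19163) + 35945) = -10172*(-13563/478595926/19163 + 35945) = -10172*(-13563*19163/478595926 + 35945) = -10172*(-259907769/478595926 + 35945) = -10172*17202870652301/478595926 = -87493800137602886/239297963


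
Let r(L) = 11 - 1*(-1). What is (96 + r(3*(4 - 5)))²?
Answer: 11664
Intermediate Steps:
r(L) = 12 (r(L) = 11 + 1 = 12)
(96 + r(3*(4 - 5)))² = (96 + 12)² = 108² = 11664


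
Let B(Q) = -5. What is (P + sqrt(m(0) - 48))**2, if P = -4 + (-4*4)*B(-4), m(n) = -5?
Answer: (76 + I*sqrt(53))**2 ≈ 5723.0 + 1106.6*I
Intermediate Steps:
P = 76 (P = -4 - 4*4*(-5) = -4 - 16*(-5) = -4 + 80 = 76)
(P + sqrt(m(0) - 48))**2 = (76 + sqrt(-5 - 48))**2 = (76 + sqrt(-53))**2 = (76 + I*sqrt(53))**2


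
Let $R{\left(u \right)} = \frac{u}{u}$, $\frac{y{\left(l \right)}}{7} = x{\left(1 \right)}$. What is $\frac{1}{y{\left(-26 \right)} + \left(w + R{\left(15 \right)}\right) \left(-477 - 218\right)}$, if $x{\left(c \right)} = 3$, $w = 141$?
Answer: $- \frac{1}{98669} \approx -1.0135 \cdot 10^{-5}$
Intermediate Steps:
$y{\left(l \right)} = 21$ ($y{\left(l \right)} = 7 \cdot 3 = 21$)
$R{\left(u \right)} = 1$
$\frac{1}{y{\left(-26 \right)} + \left(w + R{\left(15 \right)}\right) \left(-477 - 218\right)} = \frac{1}{21 + \left(141 + 1\right) \left(-477 - 218\right)} = \frac{1}{21 + 142 \left(-695\right)} = \frac{1}{21 - 98690} = \frac{1}{-98669} = - \frac{1}{98669}$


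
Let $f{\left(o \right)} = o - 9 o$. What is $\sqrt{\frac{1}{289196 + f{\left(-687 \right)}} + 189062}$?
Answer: $\frac{\sqrt{4104695534708065}}{147346} \approx 434.81$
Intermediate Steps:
$f{\left(o \right)} = - 8 o$
$\sqrt{\frac{1}{289196 + f{\left(-687 \right)}} + 189062} = \sqrt{\frac{1}{289196 - -5496} + 189062} = \sqrt{\frac{1}{289196 + 5496} + 189062} = \sqrt{\frac{1}{294692} + 189062} = \sqrt{\frac{55715058905}{294692}} = \frac{\sqrt{4104695534708065}}{147346}$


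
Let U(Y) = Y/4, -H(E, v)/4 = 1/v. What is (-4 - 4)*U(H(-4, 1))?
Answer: 8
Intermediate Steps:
H(E, v) = -4/v
U(Y) = Y/4 (U(Y) = Y*(1/4) = Y/4)
(-4 - 4)*U(H(-4, 1)) = (-4 - 4)*((-4/1)/4) = -2*(-4*1) = -2*(-4) = -8*(-1) = 8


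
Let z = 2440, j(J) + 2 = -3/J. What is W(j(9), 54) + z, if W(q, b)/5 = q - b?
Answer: 6475/3 ≈ 2158.3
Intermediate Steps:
j(J) = -2 - 3/J
W(q, b) = -5*b + 5*q (W(q, b) = 5*(q - b) = -5*b + 5*q)
W(j(9), 54) + z = (-5*54 + 5*(-2 - 3/9)) + 2440 = (-270 + 5*(-2 - 3*⅑)) + 2440 = (-270 + 5*(-2 - ⅓)) + 2440 = (-270 + 5*(-7/3)) + 2440 = (-270 - 35/3) + 2440 = -845/3 + 2440 = 6475/3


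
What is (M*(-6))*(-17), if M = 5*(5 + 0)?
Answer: 2550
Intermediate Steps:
M = 25 (M = 5*5 = 25)
(M*(-6))*(-17) = (25*(-6))*(-17) = -150*(-17) = 2550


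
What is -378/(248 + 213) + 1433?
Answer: 660235/461 ≈ 1432.2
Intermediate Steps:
-378/(248 + 213) + 1433 = -378/461 + 1433 = 660235/461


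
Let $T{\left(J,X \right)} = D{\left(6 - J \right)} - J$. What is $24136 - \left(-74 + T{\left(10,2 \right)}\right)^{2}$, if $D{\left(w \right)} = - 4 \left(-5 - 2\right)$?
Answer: $21000$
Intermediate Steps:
$D{\left(w \right)} = 28$ ($D{\left(w \right)} = \left(-4\right) \left(-7\right) = 28$)
$T{\left(J,X \right)} = 28 - J$
$24136 - \left(-74 + T{\left(10,2 \right)}\right)^{2} = 24136 - \left(-74 + \left(28 - 10\right)\right)^{2} = 24136 - \left(-74 + 18\right)^{2} = 24136 - \left(-56\right)^{2} = 24136 - 3136 = 21000$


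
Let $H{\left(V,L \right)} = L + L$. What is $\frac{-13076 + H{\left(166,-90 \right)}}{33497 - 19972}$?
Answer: $- \frac{13256}{13525} \approx -0.98011$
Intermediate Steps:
$H{\left(V,L \right)} = 2 L$
$\frac{-13076 + H{\left(166,-90 \right)}}{33497 - 19972} = \frac{-13076 + 2 \left(-90\right)}{33497 - 19972} = \frac{-13076 - 180}{13525} = \left(-13256\right) \frac{1}{13525} = - \frac{13256}{13525}$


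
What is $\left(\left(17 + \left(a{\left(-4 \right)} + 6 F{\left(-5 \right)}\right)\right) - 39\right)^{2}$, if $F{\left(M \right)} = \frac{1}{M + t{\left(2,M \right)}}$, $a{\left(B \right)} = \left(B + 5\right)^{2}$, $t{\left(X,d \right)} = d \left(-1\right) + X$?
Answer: $324$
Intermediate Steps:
$t{\left(X,d \right)} = X - d$ ($t{\left(X,d \right)} = - d + X = X - d$)
$a{\left(B \right)} = \left(5 + B\right)^{2}$
$F{\left(M \right)} = \frac{1}{2}$ ($F{\left(M \right)} = \frac{1}{M - \left(-2 + M\right)} = \frac{1}{2}$)
$\left(\left(17 + \left(a{\left(-4 \right)} + 6 F{\left(-5 \right)}\right)\right) - 39\right)^{2} = \left(\left(17 + \left(\left(5 - 4\right)^{2} + 6 \cdot \frac{1}{2}\right)\right) - 39\right)^{2} = \left(\left(17 + \left(1^{2} + 3\right)\right) - 39\right)^{2} = \left(\left(17 + \left(1 + 3\right)\right) - 39\right)^{2} = \left(\left(17 + 4\right) - 39\right)^{2} = \left(21 - 39\right)^{2} = \left(-18\right)^{2} = 324$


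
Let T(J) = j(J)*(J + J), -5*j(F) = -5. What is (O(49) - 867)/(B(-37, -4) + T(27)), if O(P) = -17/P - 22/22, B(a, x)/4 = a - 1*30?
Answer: 42549/10486 ≈ 4.0577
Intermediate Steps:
B(a, x) = -120 + 4*a (B(a, x) = 4*(a - 1*30) = 4*(a - 30) = 4*(-30 + a) = -120 + 4*a)
j(F) = 1 (j(F) = -⅕*(-5) = 1)
T(J) = 2*J (T(J) = 1*(J + J) = 1*(2*J) = 2*J)
O(P) = -1 - 17/P (O(P) = -17/P - 22*1/22 = -17/P - 1 = -1 - 17/P)
(O(49) - 867)/(B(-37, -4) + T(27)) = ((-17 - 1*49)/49 - 867)/((-120 + 4*(-37)) + 2*27) = ((-17 - 49)/49 - 867)/((-120 - 148) + 54) = ((1/49)*(-66) - 867)/(-268 + 54) = (-66/49 - 867)/(-214) = -42549/49*(-1/214) = 42549/10486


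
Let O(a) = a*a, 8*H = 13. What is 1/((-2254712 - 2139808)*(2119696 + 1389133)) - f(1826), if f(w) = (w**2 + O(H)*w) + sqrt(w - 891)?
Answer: -205950465261886760419/61678476868320 - sqrt(935) ≈ -3.3391e+6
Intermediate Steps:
H = 13/8 (H = (1/8)*13 = 13/8 ≈ 1.6250)
O(a) = a**2
f(w) = w**2 + sqrt(-891 + w) + 169*w/64 (f(w) = (w**2 + (13/8)**2*w) + sqrt(w - 891) = (w**2 + 169*w/64) + sqrt(-891 + w) = w**2 + sqrt(-891 + w) + 169*w/64)
1/((-2254712 - 2139808)*(2119696 + 1389133)) - f(1826) = 1/((-2254712 - 2139808)*(2119696 + 1389133)) - (1826**2 + sqrt(-891 + 1826) + (169/64)*1826) = 1/(-4394520*3508829) - (3334276 + sqrt(935) + 154297/32) = 1/(-15419619217080) - (106851129/32 + sqrt(935)) = -1/15419619217080 + (-106851129/32 - sqrt(935)) = -205950465261886760419/61678476868320 - sqrt(935)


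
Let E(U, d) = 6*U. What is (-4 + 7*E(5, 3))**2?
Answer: 42436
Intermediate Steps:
(-4 + 7*E(5, 3))**2 = (-4 + 7*(6*5))**2 = (-4 + 7*30)**2 = (-4 + 210)**2 = 206**2 = 42436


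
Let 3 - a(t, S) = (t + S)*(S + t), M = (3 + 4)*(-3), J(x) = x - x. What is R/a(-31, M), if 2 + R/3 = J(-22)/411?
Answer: 6/2701 ≈ 0.0022214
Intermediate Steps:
J(x) = 0
M = -21 (M = 7*(-3) = -21)
a(t, S) = 3 - (S + t)**2 (a(t, S) = 3 - (t + S)*(S + t) = 3 - (S + t)*(S + t) = 3 - (S + t)**2)
R = -6 (R = -6 + 3*(0/411) = -6 + 3*(0*(1/411)) = -6 + 3*0 = -6 + 0 = -6)
R/a(-31, M) = -6/(3 - (-21 - 31)**2) = -6/(3 - 1*(-52)**2) = -6/(3 - 1*2704) = -6/(3 - 2704) = -6/(-2701) = -6*(-1/2701) = 6/2701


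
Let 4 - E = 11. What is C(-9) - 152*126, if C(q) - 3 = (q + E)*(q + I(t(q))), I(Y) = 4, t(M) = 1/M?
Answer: -19069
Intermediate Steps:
E = -7 (E = 4 - 1*11 = 4 - 11 = -7)
C(q) = 3 + (-7 + q)*(4 + q) (C(q) = 3 + (q - 7)*(q + 4) = 3 + (-7 + q)*(4 + q))
C(-9) - 152*126 = (-25 + (-9)**2 - 3*(-9)) - 152*126 = (-25 + 81 + 27) - 19152 = 83 - 19152 = -19069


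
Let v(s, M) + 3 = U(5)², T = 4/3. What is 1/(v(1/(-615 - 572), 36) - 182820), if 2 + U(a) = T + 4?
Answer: -9/1645307 ≈ -5.4701e-6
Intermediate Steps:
T = 4/3 (T = 4*(⅓) = 4/3 ≈ 1.3333)
U(a) = 10/3 (U(a) = -2 + (4/3 + 4) = -2 + 16/3 = 10/3)
v(s, M) = 73/9 (v(s, M) = -3 + (10/3)² = -3 + 100/9 = 73/9)
1/(v(1/(-615 - 572), 36) - 182820) = 1/(73/9 - 182820) = 1/(-1645307/9) = -9/1645307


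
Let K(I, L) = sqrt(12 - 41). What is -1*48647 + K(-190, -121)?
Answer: -48647 + I*sqrt(29) ≈ -48647.0 + 5.3852*I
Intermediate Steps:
K(I, L) = I*sqrt(29) (K(I, L) = sqrt(-29) = I*sqrt(29))
-1*48647 + K(-190, -121) = -1*48647 + I*sqrt(29) = -48647 + I*sqrt(29)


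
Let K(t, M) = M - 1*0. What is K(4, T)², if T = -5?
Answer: 25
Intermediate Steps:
K(t, M) = M (K(t, M) = M + 0 = M)
K(4, T)² = (-5)² = 25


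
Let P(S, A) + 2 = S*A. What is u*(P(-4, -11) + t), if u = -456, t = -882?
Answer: 383040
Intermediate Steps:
P(S, A) = -2 + A*S (P(S, A) = -2 + S*A = -2 + A*S)
u*(P(-4, -11) + t) = -456*((-2 - 11*(-4)) - 882) = -456*((-2 + 44) - 882) = -456*(42 - 882) = -456*(-840) = 383040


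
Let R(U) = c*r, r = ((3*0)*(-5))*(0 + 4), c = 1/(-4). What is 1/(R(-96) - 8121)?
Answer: -1/8121 ≈ -0.00012314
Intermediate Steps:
c = -¼ ≈ -0.25000
r = 0 (r = (0*(-5))*4 = 0*4 = 0)
R(U) = 0 (R(U) = -¼*0 = 0)
1/(R(-96) - 8121) = 1/(0 - 8121) = 1/(-8121) = -1/8121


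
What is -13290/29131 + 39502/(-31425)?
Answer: -1568371012/915441675 ≈ -1.7132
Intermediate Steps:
-13290/29131 + 39502/(-31425) = -13290*1/29131 + 39502*(-1/31425) = -13290/29131 - 39502/31425 = -1568371012/915441675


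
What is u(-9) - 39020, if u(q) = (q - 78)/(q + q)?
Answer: -234091/6 ≈ -39015.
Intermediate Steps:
u(q) = (-78 + q)/(2*q) (u(q) = (-78 + q)/((2*q)) = (-78 + q)*(1/(2*q)) = (-78 + q)/(2*q))
u(-9) - 39020 = (1/2)*(-78 - 9)/(-9) - 39020 = (1/2)*(-1/9)*(-87) - 39020 = 29/6 - 39020 = -234091/6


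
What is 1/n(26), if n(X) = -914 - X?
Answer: -1/940 ≈ -0.0010638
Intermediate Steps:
1/n(26) = 1/(-914 - 1*26) = 1/(-914 - 26) = 1/(-940) = -1/940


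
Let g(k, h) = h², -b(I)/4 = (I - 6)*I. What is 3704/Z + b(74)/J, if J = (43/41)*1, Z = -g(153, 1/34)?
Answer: -184943680/43 ≈ -4.3010e+6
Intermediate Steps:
b(I) = -4*I*(-6 + I) (b(I) = -4*(I - 6)*I = -4*(-6 + I)*I = -4*I*(-6 + I))
Z = -1/1156 (Z = -(1/34)² = -1*1/1156 = -1/1156 ≈ -0.00086505)
J = 43/41 (J = (43*(1/41))*1 = (43/41)*1 = 43/41 ≈ 1.0488)
3704/Z + b(74)/J = 3704/(-1/1156) + (4*74*(6 - 1*74))/(43/41) = 3704*(-1156) + (4*74*(6 - 74))*(41/43) = -4281824 + (4*74*(-68))*(41/43) = -4281824 - 20128*41/43 = -4281824 - 825248/43 = -184943680/43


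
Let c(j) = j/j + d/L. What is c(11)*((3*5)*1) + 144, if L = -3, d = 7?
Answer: 124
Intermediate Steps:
c(j) = -4/3 (c(j) = j/j + 7/(-3) = 1 + 7*(-⅓) = 1 - 7/3 = -4/3)
c(11)*((3*5)*1) + 144 = -4*3*5/3 + 144 = -20 + 144 = 124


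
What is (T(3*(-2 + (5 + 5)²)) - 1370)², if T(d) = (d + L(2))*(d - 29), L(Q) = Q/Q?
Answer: 5899008025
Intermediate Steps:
L(Q) = 1
T(d) = (1 + d)*(-29 + d) (T(d) = (d + 1)*(d - 29) = (1 + d)*(-29 + d))
(T(3*(-2 + (5 + 5)²)) - 1370)² = ((-29 + (3*(-2 + (5 + 5)²))² - 84*(-2 + (5 + 5)²)) - 1370)² = ((-29 + (3*(-2 + 10²))² - 84*(-2 + 10²)) - 1370)² = ((-29 + (3*(-2 + 100))² - 84*(-2 + 100)) - 1370)² = ((-29 + (3*98)² - 84*98) - 1370)² = ((-29 + 294² - 28*294) - 1370)² = ((-29 + 86436 - 8232) - 1370)² = (78175 - 1370)² = 76805² = 5899008025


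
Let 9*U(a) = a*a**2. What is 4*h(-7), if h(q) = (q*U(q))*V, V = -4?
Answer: -38416/9 ≈ -4268.4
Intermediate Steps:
U(a) = a**3/9 (U(a) = (a*a**2)/9 = a**3/9)
h(q) = -4*q**4/9 (h(q) = (q*(q**3/9))*(-4) = (q**4/9)*(-4) = -4*q**4/9)
4*h(-7) = 4*(-4/9*(-7)**4) = 4*(-4/9*2401) = 4*(-9604/9) = -38416/9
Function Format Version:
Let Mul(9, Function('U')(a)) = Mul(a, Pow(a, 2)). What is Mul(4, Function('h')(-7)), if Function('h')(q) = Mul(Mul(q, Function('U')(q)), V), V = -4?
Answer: Rational(-38416, 9) ≈ -4268.4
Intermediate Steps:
Function('U')(a) = Mul(Rational(1, 9), Pow(a, 3)) (Function('U')(a) = Mul(Rational(1, 9), Mul(a, Pow(a, 2))) = Mul(Rational(1, 9), Pow(a, 3)))
Function('h')(q) = Mul(Rational(-4, 9), Pow(q, 4)) (Function('h')(q) = Mul(Mul(q, Mul(Rational(1, 9), Pow(q, 3))), -4) = Mul(Mul(Rational(1, 9), Pow(q, 4)), -4) = Mul(Rational(-4, 9), Pow(q, 4)))
Mul(4, Function('h')(-7)) = Mul(4, Mul(Rational(-4, 9), Pow(-7, 4))) = Mul(4, Mul(Rational(-4, 9), 2401)) = Mul(4, Rational(-9604, 9)) = Rational(-38416, 9)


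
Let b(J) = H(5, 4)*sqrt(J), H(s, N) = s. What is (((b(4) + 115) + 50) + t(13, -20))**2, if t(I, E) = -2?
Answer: 29929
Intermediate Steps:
b(J) = 5*sqrt(J)
(((b(4) + 115) + 50) + t(13, -20))**2 = (((5*sqrt(4) + 115) + 50) - 2)**2 = (((5*2 + 115) + 50) - 2)**2 = (((10 + 115) + 50) - 2)**2 = ((125 + 50) - 2)**2 = (175 - 2)**2 = 173**2 = 29929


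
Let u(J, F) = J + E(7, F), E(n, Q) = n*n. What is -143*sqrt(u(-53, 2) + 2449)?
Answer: -143*sqrt(2445) ≈ -7070.9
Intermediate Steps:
E(n, Q) = n**2
u(J, F) = 49 + J (u(J, F) = J + 7**2 = J + 49 = 49 + J)
-143*sqrt(u(-53, 2) + 2449) = -143*sqrt((49 - 53) + 2449) = -143*sqrt(-4 + 2449) = -143*sqrt(2445)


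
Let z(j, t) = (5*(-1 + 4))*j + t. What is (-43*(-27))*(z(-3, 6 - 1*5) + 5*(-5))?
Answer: -80109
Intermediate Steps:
z(j, t) = t + 15*j (z(j, t) = (5*3)*j + t = 15*j + t = t + 15*j)
(-43*(-27))*(z(-3, 6 - 1*5) + 5*(-5)) = (-43*(-27))*(((6 - 1*5) + 15*(-3)) + 5*(-5)) = 1161*(((6 - 5) - 45) - 25) = 1161*((1 - 45) - 25) = 1161*(-44 - 25) = 1161*(-69) = -80109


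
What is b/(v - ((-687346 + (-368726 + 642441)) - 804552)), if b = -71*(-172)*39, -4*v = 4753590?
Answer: 317512/19857 ≈ 15.990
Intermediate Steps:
v = -2376795/2 (v = -1/4*4753590 = -2376795/2 ≈ -1.1884e+6)
b = 476268 (b = 12212*39 = 476268)
b/(v - ((-687346 + (-368726 + 642441)) - 804552)) = 476268/(-2376795/2 - ((-687346 + (-368726 + 642441)) - 804552)) = 476268/(-2376795/2 - ((-687346 + 273715) - 804552)) = 476268/(-2376795/2 - (-413631 - 804552)) = 476268/(-2376795/2 - 1*(-1218183)) = 476268/(-2376795/2 + 1218183) = 476268/(59571/2) = 476268*(2/59571) = 317512/19857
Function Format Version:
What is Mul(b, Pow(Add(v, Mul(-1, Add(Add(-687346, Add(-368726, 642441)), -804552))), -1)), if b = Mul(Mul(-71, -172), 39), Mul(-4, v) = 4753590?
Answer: Rational(317512, 19857) ≈ 15.990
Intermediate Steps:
v = Rational(-2376795, 2) (v = Mul(Rational(-1, 4), 4753590) = Rational(-2376795, 2) ≈ -1.1884e+6)
b = 476268 (b = Mul(12212, 39) = 476268)
Mul(b, Pow(Add(v, Mul(-1, Add(Add(-687346, Add(-368726, 642441)), -804552))), -1)) = Mul(476268, Pow(Add(Rational(-2376795, 2), Mul(-1, Add(Add(-687346, Add(-368726, 642441)), -804552))), -1)) = Mul(476268, Pow(Add(Rational(-2376795, 2), Mul(-1, Add(Add(-687346, 273715), -804552))), -1)) = Mul(476268, Pow(Add(Rational(-2376795, 2), Mul(-1, Add(-413631, -804552))), -1)) = Mul(476268, Pow(Add(Rational(-2376795, 2), Mul(-1, -1218183)), -1)) = Mul(476268, Pow(Add(Rational(-2376795, 2), 1218183), -1)) = Mul(476268, Pow(Rational(59571, 2), -1)) = Mul(476268, Rational(2, 59571)) = Rational(317512, 19857)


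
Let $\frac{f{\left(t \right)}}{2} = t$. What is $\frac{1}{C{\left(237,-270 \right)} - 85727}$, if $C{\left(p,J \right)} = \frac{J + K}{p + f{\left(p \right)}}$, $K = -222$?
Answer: $- \frac{237}{20317463} \approx -1.1665 \cdot 10^{-5}$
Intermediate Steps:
$f{\left(t \right)} = 2 t$
$C{\left(p,J \right)} = \frac{-222 + J}{3 p}$ ($C{\left(p,J \right)} = \frac{J - 222}{p + 2 p} = \frac{-222 + J}{3 p}$)
$\frac{1}{C{\left(237,-270 \right)} - 85727} = \frac{1}{\frac{-222 - 270}{3 \cdot 237} - 85727} = \frac{1}{\frac{1}{3} \cdot \frac{1}{237} \left(-492\right) - 85727} = \frac{1}{- \frac{164}{237} - 85727} = \frac{1}{- \frac{20317463}{237}} = - \frac{237}{20317463}$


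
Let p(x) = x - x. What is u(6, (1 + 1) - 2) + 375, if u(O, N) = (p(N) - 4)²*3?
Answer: 423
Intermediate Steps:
p(x) = 0
u(O, N) = 48 (u(O, N) = (0 - 4)²*3 = (-4)²*3 = 16*3 = 48)
u(6, (1 + 1) - 2) + 375 = 48 + 375 = 423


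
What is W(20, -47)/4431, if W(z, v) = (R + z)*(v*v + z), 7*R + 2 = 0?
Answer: 102534/10339 ≈ 9.9172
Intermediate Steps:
R = -2/7 (R = -2/7 + (1/7)*0 = -2/7 + 0 = -2/7 ≈ -0.28571)
W(z, v) = (-2/7 + z)*(z + v**2) (W(z, v) = (-2/7 + z)*(v*v + z) = (-2/7 + z)*(v**2 + z) = (-2/7 + z)*(z + v**2))
W(20, -47)/4431 = (20**2 - 2/7*20 - 2/7*(-47)**2 + 20*(-47)**2)/4431 = (400 - 40/7 - 2/7*2209 + 20*2209)*(1/4431) = (400 - 40/7 - 4418/7 + 44180)*(1/4431) = (307602/7)*(1/4431) = 102534/10339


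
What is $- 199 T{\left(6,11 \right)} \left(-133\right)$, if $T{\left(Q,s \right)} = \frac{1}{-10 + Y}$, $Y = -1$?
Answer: $- \frac{26467}{11} \approx -2406.1$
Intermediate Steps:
$T{\left(Q,s \right)} = - \frac{1}{11}$ ($T{\left(Q,s \right)} = \frac{1}{-10 - 1} = \frac{1}{-11} = - \frac{1}{11}$)
$- 199 T{\left(6,11 \right)} \left(-133\right) = \left(-199\right) \left(- \frac{1}{11}\right) \left(-133\right) = \frac{199}{11} \left(-133\right) = - \frac{26467}{11}$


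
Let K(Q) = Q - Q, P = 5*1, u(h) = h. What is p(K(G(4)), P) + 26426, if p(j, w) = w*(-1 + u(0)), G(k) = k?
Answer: 26421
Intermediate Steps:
P = 5
K(Q) = 0
p(j, w) = -w (p(j, w) = w*(-1 + 0) = w*(-1) = -w)
p(K(G(4)), P) + 26426 = -1*5 + 26426 = -5 + 26426 = 26421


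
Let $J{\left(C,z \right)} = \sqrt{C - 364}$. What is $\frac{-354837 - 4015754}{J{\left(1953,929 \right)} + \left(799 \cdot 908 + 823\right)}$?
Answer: $- \frac{3174425802165}{527533477636} + \frac{4370591 \sqrt{1589}}{527533477636} \approx -6.0172$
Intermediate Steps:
$J{\left(C,z \right)} = \sqrt{-364 + C}$
$\frac{-354837 - 4015754}{J{\left(1953,929 \right)} + \left(799 \cdot 908 + 823\right)} = \frac{-354837 - 4015754}{\sqrt{-364 + 1953} + \left(799 \cdot 908 + 823\right)} = - \frac{4370591}{\sqrt{1589} + \left(725492 + 823\right)} = - \frac{4370591}{\sqrt{1589} + 726315} = - \frac{4370591}{726315 + \sqrt{1589}}$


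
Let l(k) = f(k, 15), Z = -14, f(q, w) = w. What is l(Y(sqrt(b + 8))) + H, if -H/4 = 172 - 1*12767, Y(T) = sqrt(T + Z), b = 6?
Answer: 50395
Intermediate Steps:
Y(T) = sqrt(-14 + T) (Y(T) = sqrt(T - 14) = sqrt(-14 + T))
l(k) = 15
H = 50380 (H = -4*(172 - 1*12767) = -4*(172 - 12767) = -4*(-12595) = 50380)
l(Y(sqrt(b + 8))) + H = 15 + 50380 = 50395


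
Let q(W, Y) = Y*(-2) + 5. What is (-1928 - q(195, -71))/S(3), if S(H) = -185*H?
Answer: 415/111 ≈ 3.7387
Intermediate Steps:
q(W, Y) = 5 - 2*Y (q(W, Y) = -2*Y + 5 = 5 - 2*Y)
(-1928 - q(195, -71))/S(3) = (-1928 - (5 - 2*(-71)))/((-185*3)) = (-1928 - (5 + 142))/(-555) = (-1928 - 1*147)*(-1/555) = (-1928 - 147)*(-1/555) = -2075*(-1/555) = 415/111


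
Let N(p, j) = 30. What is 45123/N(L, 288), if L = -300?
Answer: 15041/10 ≈ 1504.1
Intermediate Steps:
45123/N(L, 288) = 45123/30 = 45123*(1/30) = 15041/10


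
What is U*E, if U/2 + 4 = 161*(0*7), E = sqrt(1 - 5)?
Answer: -16*I ≈ -16.0*I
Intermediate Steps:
E = 2*I (E = sqrt(-4) = 2*I ≈ 2.0*I)
U = -8 (U = -8 + 2*(161*(0*7)) = -8 + 2*(161*0) = -8 + 2*0 = -8 + 0 = -8)
U*E = -16*I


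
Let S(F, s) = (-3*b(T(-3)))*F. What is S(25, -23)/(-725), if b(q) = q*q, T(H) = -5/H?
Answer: 25/87 ≈ 0.28736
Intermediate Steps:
b(q) = q**2
S(F, s) = -25*F/3 (S(F, s) = (-3*(-5/(-3))**2)*F = (-3*(-5*(-1/3))**2)*F = (-3*(5/3)**2)*F = (-3*25/9)*F = -25*F/3)
S(25, -23)/(-725) = -25/3*25/(-725) = -625/3*(-1/725) = 25/87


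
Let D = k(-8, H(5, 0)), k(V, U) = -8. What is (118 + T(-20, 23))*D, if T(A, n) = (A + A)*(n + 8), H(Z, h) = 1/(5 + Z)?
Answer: 8976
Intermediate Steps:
T(A, n) = 2*A*(8 + n) (T(A, n) = (2*A)*(8 + n) = 2*A*(8 + n))
D = -8
(118 + T(-20, 23))*D = (118 + 2*(-20)*(8 + 23))*(-8) = (118 + 2*(-20)*31)*(-8) = (118 - 1240)*(-8) = -1122*(-8) = 8976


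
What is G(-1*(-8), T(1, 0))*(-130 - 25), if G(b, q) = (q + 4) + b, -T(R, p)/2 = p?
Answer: -1860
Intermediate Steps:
T(R, p) = -2*p
G(b, q) = 4 + b + q (G(b, q) = (4 + q) + b = 4 + b + q)
G(-1*(-8), T(1, 0))*(-130 - 25) = (4 - 1*(-8) - 2*0)*(-130 - 25) = (4 + 8 + 0)*(-155) = 12*(-155) = -1860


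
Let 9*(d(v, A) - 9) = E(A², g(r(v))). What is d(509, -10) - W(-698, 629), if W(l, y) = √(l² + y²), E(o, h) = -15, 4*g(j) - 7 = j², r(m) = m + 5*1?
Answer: 22/3 - √882845 ≈ -932.26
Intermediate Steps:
r(m) = 5 + m (r(m) = m + 5 = 5 + m)
g(j) = 7/4 + j²/4
d(v, A) = 22/3 (d(v, A) = 9 + (⅑)*(-15) = 9 - 5/3 = 22/3)
d(509, -10) - W(-698, 629) = 22/3 - √((-698)² + 629²) = 22/3 - √(487204 + 395641) = 22/3 - √882845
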